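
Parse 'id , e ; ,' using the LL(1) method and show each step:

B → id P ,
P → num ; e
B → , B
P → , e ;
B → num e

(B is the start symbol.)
Stack is shown with the top on the left.

Stack      Input         Action
-------------------------------
B $        id , e ; , $  output B → id P ,
id P , $   id , e ; , $  match 'id'
P , $      , e ; , $     output P → , e ;
, e ; , $  , e ; , $     match ','
e ; , $    e ; , $       match 'e'
; , $      ; , $         match ';'
, $        , $           match ','
$          $             accept

The string is accepted.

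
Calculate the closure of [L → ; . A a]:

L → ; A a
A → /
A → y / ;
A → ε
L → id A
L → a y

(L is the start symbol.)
{ [A → . /], [A → . y / ;], [A → .], [L → ; . A a] }

Start with: [L → ; . A a]
  [L → ; . A a] has the dot before A: add [A → . /], [A → . y / ;], [A → .]
No further items can be added.

CLOSURE = { [A → . /], [A → . y / ;], [A → .], [L → ; . A a] }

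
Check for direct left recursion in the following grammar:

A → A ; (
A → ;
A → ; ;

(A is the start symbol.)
Direct left recursion occurs when N → N α for some non-terminal N (the right-hand side begins with the left-hand side itself).

A → A ; (: LEFT RECURSIVE (starts with A)
A → ;: starts with ';'
A → ; ;: starts with ';'

The grammar has direct left recursion on: A.

Answer: Yes, A is left-recursive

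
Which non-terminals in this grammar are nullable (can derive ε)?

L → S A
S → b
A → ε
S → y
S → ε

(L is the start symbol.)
A non-terminal is nullable if it can derive ε (the empty string): either it has an ε-production, or it has a production whose right-hand side consists entirely of nullable non-terminals.

ε-productions: A → ε, S → ε
So A, S are immediately nullable.
L → S A: every symbol on the right is nullable, so L is nullable too.
Every non-terminal is now nullable.
Nullable = { 'A', 'L', 'S' }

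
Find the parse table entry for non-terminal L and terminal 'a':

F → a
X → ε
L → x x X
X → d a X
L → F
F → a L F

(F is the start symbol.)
To find M[L, 'a'], we find productions for L where 'a' is in the predict set (PREDICT(N → α) = (FIRST(α) \ {ε}) ∪ (FOLLOW(N) if α ⇒* ε)).

Relevant sets:
  FIRST(F) = { 'a' }

L → x x X: PREDICT = { 'x' }
L → F: PREDICT = { 'a' }
  'a' is in predict set, so this production goes in M[L, 'a']

M[L, 'a'] = L → F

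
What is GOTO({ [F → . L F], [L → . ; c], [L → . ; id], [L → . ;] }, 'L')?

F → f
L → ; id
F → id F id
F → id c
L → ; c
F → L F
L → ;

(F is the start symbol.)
GOTO(I, 'L') = CLOSURE({ [A → αX.β] : [A → α.Xβ] ∈ I, X = 'L' })

Items with dot before 'L', with the dot advanced:
  [F → . L F] → [F → L . F]
Closure of the advanced items:
  [F → L . F] has the dot before F: add [F → . f], [F → . id F id], [F → . id c], [F → . L F]
  [F → . L F] has the dot before L: add [L → . ; id], [L → . ; c], [L → . ;]

GOTO = { [F → . L F], [F → . f], [F → . id F id], [F → . id c], [F → L . F], [L → . ; c], [L → . ; id], [L → . ;] }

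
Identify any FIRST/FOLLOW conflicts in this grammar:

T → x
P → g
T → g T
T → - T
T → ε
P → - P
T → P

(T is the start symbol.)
A FIRST/FOLLOW conflict occurs when a non-terminal N has a nullable alternative N → β (β ⇒* ε) and another alternative N → α with FIRST(α) ∩ FOLLOW(N) ≠ ∅: on such a lookahead the parser cannot decide between expanding α and letting N vanish via β.

Nullable non-terminals: T.
FIRST sets used below: FIRST(P) = { '-', 'g' }

T: nullable alternative(s) T → ε; FOLLOW(T) = { $ }
  T → x: FIRST \ {ε} = { 'x' } — disjoint from FOLLOW(T)
  T → g T: FIRST \ {ε} = { 'g' } — disjoint from FOLLOW(T)
  T → - T: FIRST \ {ε} = { '-' } — disjoint from FOLLOW(T)
  T → ε: FIRST \ {ε} = { } — this is the only nullable alternative, skip
  T → P: FIRST \ {ε} = { '-', 'g' } — disjoint from FOLLOW(T)

P has no nullable alternative, so no FIRST/FOLLOW check is needed there.

No FIRST/FOLLOW conflicts found.

Answer: No FIRST/FOLLOW conflicts.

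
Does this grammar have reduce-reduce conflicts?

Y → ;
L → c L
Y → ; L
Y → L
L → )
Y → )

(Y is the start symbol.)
A reduce-reduce conflict occurs when an LR(0) state has two complete items [A → α .] and [B → β .] — both call for a reduction, and with no lookahead the parser cannot choose between them.

Augment with Y' → Y and build the canonical LR(0) collection (I0 = CLOSURE({[Y' → . Y]}), then GOTO on every symbol after a dot until no new states appear). It has 9 states:
  I0: { [L → . )], [L → . c L], [Y → . )], [Y → . ; L], [Y → . ;], [Y → . L], [Y' → . Y] }  — shift
  I1: { [L → ) .], [Y → ) .] }  — 2 reduces
  I2: { [L → . )], [L → . c L], [Y → ; . L], [Y → ; .] }  — shift, reduce
  I3: { [Y → L .] }  — reduce
  I4: { [Y' → Y .] }  — accept
  I5: { [L → . )], [L → . c L], [L → c . L] }  — shift
  I6: { [L → ) .] }  — reduce
  I7: { [L → c L .] }  — reduce
  I8: { [Y → ; L .] }  — reduce

I1 contains complete items [L → ) .], [Y → ) .] — reduce-reduce conflict.

Answer: Yes — I1: [L → ) .] vs [Y → ) .]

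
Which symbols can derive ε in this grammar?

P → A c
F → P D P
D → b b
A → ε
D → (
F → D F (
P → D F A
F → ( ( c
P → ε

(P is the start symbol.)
{ 'A', 'P' }

A non-terminal is nullable if it can derive ε (the empty string): either it has an ε-production, or it has a production whose right-hand side consists entirely of nullable non-terminals.

ε-productions: A → ε, P → ε
So A, P are immediately nullable.
No further non-terminal can be added: every production for the remaining non-terminals contains a terminal or a non-nullable non-terminal.
Nullable = { 'A', 'P' }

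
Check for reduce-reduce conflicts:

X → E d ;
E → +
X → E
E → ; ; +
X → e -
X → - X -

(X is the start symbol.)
No reduce-reduce conflicts

A reduce-reduce conflict occurs when an LR(0) state has two complete items [A → α .] and [B → β .] — both call for a reduction, and with no lookahead the parser cannot choose between them.

Augment with X' → X and build the canonical LR(0) collection (I0 = CLOSURE({[X' → . X]}), then GOTO on every symbol after a dot until no new states appear). It has 14 states:
  I0: { [E → . +], [E → . ; ; +], [X → . - X -], [X → . E d ;], [X → . E], [X → . e -], [X' → . X] }  — shift
  I1: { [E → + .] }  — reduce
  I2: { [E → . +], [E → . ; ; +], [X → - . X -], [X → . - X -], [X → . E d ;], [X → . E], [X → . e -] }  — shift
  I3: { [E → ; . ; +] }  — shift
  I4: { [X → E . d ;], [X → E .] }  — shift, reduce
  I5: { [X' → X .] }  — accept
  I6: { [X → e . -] }  — shift
  I7: { [X → e - .] }  — reduce
  I8: { [X → E d . ;] }  — shift
  I9: { [X → E d ; .] }  — reduce
  I10: { [E → ; ; . +] }  — shift
  I11: { [E → ; ; + .] }  — reduce
  I12: { [X → - X . -] }  — shift
  I13: { [X → - X - .] }  — reduce

No state contains more than one complete item.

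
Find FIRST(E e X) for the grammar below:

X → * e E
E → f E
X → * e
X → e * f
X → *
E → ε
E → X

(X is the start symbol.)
FIRST sets of the non-terminals involved (from the grammar, by fixed-point iteration):
  FIRST(E) = { '*', 'e', 'f', ε }

To compute FIRST(E e X), process the symbols left to right:
Symbol E is a non-terminal. Add FIRST(E) \ {ε} = { '*', 'e', 'f' }
E is nullable (ε ∈ FIRST(E)), continue to the next symbol.
Symbol e is a terminal. Add 'e' and stop.
FIRST(E e X) = { '*', 'e', 'f' }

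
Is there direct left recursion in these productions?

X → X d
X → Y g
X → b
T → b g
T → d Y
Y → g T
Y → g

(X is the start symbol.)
Yes, X is left-recursive

Direct left recursion occurs when N → N α for some non-terminal N (the right-hand side begins with the left-hand side itself).

X → X d: LEFT RECURSIVE (starts with X)
X → Y g: starts with Y
X → b: starts with b
T → b g: starts with b
T → d Y: starts with d
Y → g T: starts with g
Y → g: starts with g

The grammar has direct left recursion on: X.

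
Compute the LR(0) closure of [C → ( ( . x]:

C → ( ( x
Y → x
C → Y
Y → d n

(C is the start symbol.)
{ [C → ( ( . x] }

To compute CLOSURE, for each item [A → α.Bβ] where B is a non-terminal, add [B → .γ] for all productions B → γ; repeat for the newly added items until nothing changes.

Start with: [C → ( ( . x]
The dot precedes the terminal x, so nothing is added.

CLOSURE = { [C → ( ( . x] }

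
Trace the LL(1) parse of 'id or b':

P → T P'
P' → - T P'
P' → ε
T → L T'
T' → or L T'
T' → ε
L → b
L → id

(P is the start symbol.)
LL(1) parsing maintains a stack (initially the start symbol over $) and the input. At each step: if the stack top is a terminal, match it against the current input token; if it is a non-terminal N, replace it with the RHS of M[N, lookahead] (the unique production whose predict set contains the lookahead).

Stack is shown with the top on the left.

Stack         Input      Action
-------------------------------
P $           id or b $  output P → T P'
T P' $        id or b $  output T → L T'
L T' P' $     id or b $  output L → id
id T' P' $    id or b $  match 'id'
T' P' $       or b $     output T' → or L T'
or L T' P' $  or b $     match 'or'
L T' P' $     b $        output L → b
b T' P' $     b $        match 'b'
T' P' $       $          output T' → ε
P' $          $          output P' → ε
$             $          accept

The string is accepted.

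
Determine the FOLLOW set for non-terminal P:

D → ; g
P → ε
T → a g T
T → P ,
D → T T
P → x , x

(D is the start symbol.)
To compute FOLLOW(P), find every occurrence of P on a right-hand side N → α P β: add FIRST(β) \ {ε}, and if β is empty or nullable also add FOLLOW(N). Iterate to a fixed point.

In T → P ,: P is followed by ',', add FIRST(',') \ {ε} = { ',' }

Taking the union: FOLLOW(P) = { ',' }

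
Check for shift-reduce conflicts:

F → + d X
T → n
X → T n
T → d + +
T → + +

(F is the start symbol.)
A shift-reduce conflict occurs when an LR(0) state has both:
  - a complete (reduce) item [A → α .] (dot at the end), and
  - a shift item [B → β . c γ] (dot before a terminal).

Augment with F' → F and build the canonical LR(0) collection (I0 = CLOSURE({[F' → . F]}), then GOTO on every symbol after a dot until no new states appear). It has 13 states:
  I0: { [F → . + d X], [F' → . F] }  — shift
  I1: { [F → + . d X] }  — shift
  I2: { [F' → F .] }  — accept
  I3: { [F → + d . X], [T → . + +], [T → . d + +], [T → . n], [X → . T n] }  — shift
  I4: { [T → + . +] }  — shift
  I5: { [X → T . n] }  — shift
  I6: { [F → + d X .] }  — reduce
  I7: { [T → d . + +] }  — shift
  I8: { [T → n .] }  — reduce
  I9: { [T → d + . +] }  — shift
  I10: { [T → d + + .] }  — reduce
  I11: { [X → T n .] }  — reduce
  I12: { [T → + + .] }  — reduce

No state contains both a complete item and a shift item.

Answer: No shift-reduce conflicts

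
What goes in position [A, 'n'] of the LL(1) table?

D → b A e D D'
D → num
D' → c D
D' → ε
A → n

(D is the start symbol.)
To find M[A, 'n'], we find productions for A where 'n' is in the predict set (PREDICT(N → α) = (FIRST(α) \ {ε}) ∪ (FOLLOW(N) if α ⇒* ε)).

A → n: PREDICT = { 'n' }
  'n' is in predict set, so this production goes in M[A, 'n']

M[A, 'n'] = A → n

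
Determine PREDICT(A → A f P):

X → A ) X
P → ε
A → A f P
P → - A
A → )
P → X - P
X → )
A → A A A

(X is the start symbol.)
PREDICT(A → A f P) = (FIRST(RHS) \ {ε}) ∪ (FOLLOW(A) if ε ∈ FIRST(RHS), i.e. RHS ⇒* ε)
FIRST(A) = { ')' }
FIRST(A f P) = { ')' }
ε ∉ FIRST(A f P), so FOLLOW(A) is not added.
PREDICT(A → A f P) = { ')' }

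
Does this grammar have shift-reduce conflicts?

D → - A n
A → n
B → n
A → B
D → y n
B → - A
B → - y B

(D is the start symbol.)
A shift-reduce conflict occurs when an LR(0) state has both:
  - a complete (reduce) item [A → α .] (dot at the end), and
  - a shift item [B → β . c γ] (dot before a terminal).

Augment with D' → D and build the canonical LR(0) collection (I0 = CLOSURE({[D' → . D]}), then GOTO on every symbol after a dot until no new states appear). It has 14 states:
  I0: { [D → . - A n], [D → . y n], [D' → . D] }  — shift
  I1: { [A → . B], [A → . n], [B → . - A], [B → . - y B], [B → . n], [D → - . A n] }  — shift
  I2: { [D' → D .] }  — accept
  I3: { [D → y . n] }  — shift
  I4: { [D → y n .] }  — reduce
  I5: { [A → . B], [A → . n], [B → - . A], [B → - . y B], [B → . - A], [B → . - y B], [B → . n] }  — shift
  I6: { [D → - A . n] }  — shift
  I7: { [A → B .] }  — reduce
  I8: { [A → n .], [B → n .] }  — 2 reduces
  I9: { [D → - A n .] }  — reduce
  I10: { [B → - A .] }  — reduce
  I11: { [B → - y . B], [B → . - A], [B → . - y B], [B → . n] }  — shift
  I12: { [B → - y B .] }  — reduce
  I13: { [B → n .] }  — reduce

No state contains both a complete item and a shift item.

Answer: No shift-reduce conflicts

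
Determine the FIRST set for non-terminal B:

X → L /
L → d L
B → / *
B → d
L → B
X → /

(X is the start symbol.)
{ '/', 'd' }

To compute FIRST(B), examine every production with B on the left-hand side, reading each right-hand side left to right until a non-nullable symbol is reached.

From B → / *:
  - '/' is a terminal: add '/' and stop
From B → d:
  - d is a terminal: add 'd' and stop

Collecting: FIRST(B) = { '/', 'd' }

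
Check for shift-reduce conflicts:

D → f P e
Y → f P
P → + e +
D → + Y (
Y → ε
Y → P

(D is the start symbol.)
Yes — I1: [Y → .] vs [P → . + e +]

A shift-reduce conflict occurs when an LR(0) state has both:
  - a complete (reduce) item [A → α .] (dot at the end), and
  - a shift item [B → β . c γ] (dot before a terminal).

Augment with D' → D and build the canonical LR(0) collection (I0 = CLOSURE({[D' → . D]}), then GOTO on every symbol after a dot until no new states appear). It has 14 states:
  I0: { [D → . + Y (], [D → . f P e], [D' → . D] }  — shift
  I1: { [D → + . Y (], [P → . + e +], [Y → . P], [Y → . f P], [Y → .] }  — shift, reduce
  I2: { [D' → D .] }  — accept
  I3: { [D → f . P e], [P → . + e +] }  — shift
  I4: { [P → + . e +] }  — shift
  I5: { [D → f P . e] }  — shift
  I6: { [D → f P e .] }  — reduce
  I7: { [P → + e . +] }  — shift
  I8: { [P → + e + .] }  — reduce
  I9: { [Y → P .] }  — reduce
  I10: { [D → + Y . (] }  — shift
  I11: { [P → . + e +], [Y → f . P] }  — shift
  I12: { [Y → f P .] }  — reduce
  I13: { [D → + Y ( .] }  — reduce

I1 contains reduce item [Y → .] and shift items [P → . + e +], [Y → . f P] — shift-reduce conflict.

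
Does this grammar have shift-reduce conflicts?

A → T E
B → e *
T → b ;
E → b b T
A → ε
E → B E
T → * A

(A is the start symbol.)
Yes — I0: [A → .] vs [T → . * A]; I1: [A → .] vs [T → . * A]

A shift-reduce conflict occurs when an LR(0) state has both:
  - a complete (reduce) item [A → α .] (dot at the end), and
  - a shift item [B → β . c γ] (dot before a terminal).

Augment with A' → A and build the canonical LR(0) collection (I0 = CLOSURE({[A' → . A]}), then GOTO on every symbol after a dot until no new states appear). It has 15 states:
  I0: { [A → . T E], [A → .], [A' → . A], [T → . * A], [T → . b ;] }  — shift, reduce
  I1: { [A → . T E], [A → .], [T → * . A], [T → . * A], [T → . b ;] }  — shift, reduce
  I2: { [A' → A .] }  — accept
  I3: { [A → T . E], [B → . e *], [E → . B E], [E → . b b T] }  — shift
  I4: { [T → b . ;] }  — shift
  I5: { [T → b ; .] }  — reduce
  I6: { [B → . e *], [E → . B E], [E → . b b T], [E → B . E] }  — shift
  I7: { [A → T E .] }  — reduce
  I8: { [E → b . b T] }  — shift
  I9: { [B → e . *] }  — shift
  I10: { [B → e * .] }  — reduce
  I11: { [E → b b . T], [T → . * A], [T → . b ;] }  — shift
  I12: { [E → b b T .] }  — reduce
  I13: { [E → B E .] }  — reduce
  I14: { [T → * A .] }  — reduce

I0 contains reduce item [A → .] and shift items [T → . * A], [T → . b ;] — shift-reduce conflict.
I1 contains reduce item [A → .] and shift items [T → . * A], [T → . b ;] — shift-reduce conflict.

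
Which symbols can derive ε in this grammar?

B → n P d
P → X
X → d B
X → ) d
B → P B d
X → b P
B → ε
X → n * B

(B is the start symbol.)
ε-productions: B → ε
So B is immediately nullable.
No further non-terminal can be added: every production for the remaining non-terminals contains a terminal or a non-nullable non-terminal.
Nullable = { 'B' }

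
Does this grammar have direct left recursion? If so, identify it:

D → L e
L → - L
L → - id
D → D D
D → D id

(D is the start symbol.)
Yes, D is left-recursive

Direct left recursion occurs when N → N α for some non-terminal N (the right-hand side begins with the left-hand side itself).

D → L e: starts with L
L → - L: starts with '-'
L → - id: starts with '-'
D → D D: LEFT RECURSIVE (starts with D)
D → D id: LEFT RECURSIVE (starts with D)

The grammar has direct left recursion on: D.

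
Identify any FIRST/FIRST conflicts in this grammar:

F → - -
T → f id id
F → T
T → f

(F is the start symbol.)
Yes. T → f id id / T → f on { 'f' }

FIRST sets of the non-terminals at (or reachable through a nullable prefix from) the front of some alternative:
  FIRST(T) = { 'f' }

Productions for F:
  F → - -: FIRST = { '-' }
  F → T: FIRST = { 'f' }
Productions for T:
  T → f id id: FIRST = { 'f' }
  T → f: FIRST = { 'f' }

Conflict for T: T → f id id and T → f
  Overlap: { 'f' }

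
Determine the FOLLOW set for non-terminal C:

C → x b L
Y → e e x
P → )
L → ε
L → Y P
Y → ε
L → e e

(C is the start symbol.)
To compute FOLLOW(C), find every occurrence of C on a right-hand side N → α C β: add FIRST(β) \ {ε}, and if β is empty or nullable also add FOLLOW(N). Iterate to a fixed point.

C is the start symbol, so $ ∈ FOLLOW(C).
C does not occur on any right-hand side.

Taking the union: FOLLOW(C) = { $ }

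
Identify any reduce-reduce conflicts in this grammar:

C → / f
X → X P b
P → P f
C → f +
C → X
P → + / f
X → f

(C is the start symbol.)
A reduce-reduce conflict occurs when an LR(0) state has two complete items [A → α .] and [B → β .] — both call for a reduction, and with no lookahead the parser cannot choose between them.

Augment with C' → C and build the canonical LR(0) collection (I0 = CLOSURE({[C' → . C]}), then GOTO on every symbol after a dot until no new states appear). It has 13 states:
  I0: { [C → . / f], [C → . X], [C → . f +], [C' → . C], [X → . X P b], [X → . f] }  — shift
  I1: { [C → / . f] }  — shift
  I2: { [C' → C .] }  — accept
  I3: { [C → X .], [P → . + / f], [P → . P f], [X → X . P b] }  — shift, reduce
  I4: { [C → f . +], [X → f .] }  — shift, reduce
  I5: { [C → f + .] }  — reduce
  I6: { [P → + . / f] }  — shift
  I7: { [P → P . f], [X → X P . b] }  — shift
  I8: { [X → X P b .] }  — reduce
  I9: { [P → P f .] }  — reduce
  I10: { [P → + / . f] }  — shift
  I11: { [P → + / f .] }  — reduce
  I12: { [C → / f .] }  — reduce

No state contains more than one complete item.

Answer: No reduce-reduce conflicts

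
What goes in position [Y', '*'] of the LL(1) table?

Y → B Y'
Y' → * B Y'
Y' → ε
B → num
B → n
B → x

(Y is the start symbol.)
To find M[Y', '*'], we find productions for Y' where '*' is in the predict set (PREDICT(N → α) = (FIRST(α) \ {ε}) ∪ (FOLLOW(N) if α ⇒* ε)).

Relevant sets:
  FOLLOW(Y') = { $ }

Y' → * B Y': PREDICT = { '*' }
  '*' is in predict set, so this production goes in M[Y', '*']
Y' → ε: PREDICT = { $ }

M[Y', '*'] = Y' → * B Y'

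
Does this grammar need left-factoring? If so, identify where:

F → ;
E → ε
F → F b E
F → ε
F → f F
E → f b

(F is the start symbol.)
Left-factoring is needed when two productions for the same non-terminal
share a common prefix on the right-hand side.

Productions for F:
  F → ;
  F → F b E
  F → ε
  F → f F
Productions for E:
  E → ε
  E → f b

No common prefixes found.

Answer: No, left-factoring is not needed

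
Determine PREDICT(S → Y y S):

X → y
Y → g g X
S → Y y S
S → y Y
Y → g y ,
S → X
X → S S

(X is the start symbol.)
PREDICT(S → Y y S) = (FIRST(RHS) \ {ε}) ∪ (FOLLOW(S) if ε ∈ FIRST(RHS), i.e. RHS ⇒* ε)
FIRST(Y) = { 'g' }
FIRST(Y y S) = { 'g' }
ε ∉ FIRST(Y y S), so FOLLOW(S) is not added.
PREDICT(S → Y y S) = { 'g' }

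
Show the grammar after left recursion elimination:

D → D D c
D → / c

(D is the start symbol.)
D → / c D'
D' → D c D'
D' → ε

D is directly left-recursive. The standard transformation for
  A → A α₁ | ... | A α_m | β₁ | ... | β_n
is
  A  → β₁ A' | ... | β_n A'
  A' → α₁ A' | ... | α_m A' | ε

D → / c becomes D → / c D'
D → D D c becomes D' → D c D'
Add D' → ε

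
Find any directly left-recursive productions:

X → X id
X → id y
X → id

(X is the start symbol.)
Yes, X is left-recursive

X → X id: LEFT RECURSIVE (starts with X)
X → id y: starts with id
X → id: starts with id

The grammar has direct left recursion on: X.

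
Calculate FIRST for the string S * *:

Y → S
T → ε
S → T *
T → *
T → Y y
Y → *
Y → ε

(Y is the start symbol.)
FIRST sets of the non-terminals involved (from the grammar, by fixed-point iteration):
  FIRST(S) = { '*', 'y' }

To compute FIRST(S * *), process the symbols left to right:
Symbol S is a non-terminal. Add FIRST(S) \ {ε} = { '*', 'y' }
S is not nullable (ε ∉ FIRST(S)), so stop here.
FIRST(S * *) = { '*', 'y' }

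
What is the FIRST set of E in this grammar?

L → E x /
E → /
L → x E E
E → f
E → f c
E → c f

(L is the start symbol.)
From E → /:
  - '/' is a terminal: add '/' and stop
From E → f:
  - f is a terminal: add 'f' and stop
From E → f c:
  - f is a terminal: add 'f' and stop
From E → c f:
  - c is a terminal: add 'c' and stop

Collecting: FIRST(E) = { '/', 'c', 'f' }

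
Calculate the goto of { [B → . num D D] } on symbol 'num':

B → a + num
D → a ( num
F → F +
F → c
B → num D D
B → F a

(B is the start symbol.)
{ [B → num . D D], [D → . a ( num] }

GOTO(I, 'num') = CLOSURE({ [A → αX.β] : [A → α.Xβ] ∈ I, X = 'num' })

Items with dot before 'num', with the dot advanced:
  [B → . num D D] → [B → num . D D]
Closure of the advanced items:
  [B → num . D D] has the dot before D: add [D → . a ( num]

GOTO = { [B → num . D D], [D → . a ( num] }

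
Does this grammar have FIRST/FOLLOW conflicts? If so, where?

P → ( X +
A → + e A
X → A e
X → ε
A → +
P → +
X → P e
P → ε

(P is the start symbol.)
A FIRST/FOLLOW conflict occurs when a non-terminal N has a nullable alternative N → β (β ⇒* ε) and another alternative N → α with FIRST(α) ∩ FOLLOW(N) ≠ ∅: on such a lookahead the parser cannot decide between expanding α and letting N vanish via β.

Nullable non-terminals: P, X.
FIRST sets used below: FIRST(A) = { '+' }, FIRST(P) = { '(', '+', ε }

P: nullable alternative(s) P → ε; FOLLOW(P) = { $, 'e' }
  P → ( X +: FIRST \ {ε} = { '(' } — disjoint from FOLLOW(P)
  P → +: FIRST \ {ε} = { '+' } — disjoint from FOLLOW(P)
  P → ε: FIRST \ {ε} = { } — this is the only nullable alternative, skip

X: nullable alternative(s) X → ε; FOLLOW(X) = { '+' }
  X → A e: FIRST \ {ε} = { '+' } — overlaps FOLLOW(X) on { '+' }: CONFLICT
  X → ε: FIRST \ {ε} = { } — this is the only nullable alternative, skip
  X → P e: FIRST \ {ε} = { '(', '+', 'e' } — overlaps FOLLOW(X) on { '+' }: CONFLICT

A has no nullable alternative, so no FIRST/FOLLOW check is needed there.

So the grammar has 2 FIRST/FOLLOW conflicts (marked CONFLICT above).

Answer: Yes. X → A e with FOLLOW(X) on { '+' }; X → P e with FOLLOW(X) on { '+' }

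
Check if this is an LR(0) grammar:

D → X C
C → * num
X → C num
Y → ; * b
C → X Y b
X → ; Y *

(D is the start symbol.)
No. Shift-reduce conflict between [D → X C .] and [X → C . num]

A grammar is LR(0) if no state in the canonical LR(0) collection has:
  - both a shift item (dot before a terminal) and a complete item (shift-reduce conflict), or
  - two or more complete items (reduce-reduce conflict; the accept item [D' → D .] counts as a complete item here).

Augment with D' → D and build the canonical LR(0) collection (I0 = CLOSURE({[D' → . D]}), then GOTO on every symbol after a dot until no new states appear). It has 18 states:
  I0: { [C → . * num], [C → . X Y b], [D → . X C], [D' → . D], [X → . ; Y *], [X → . C num] }  — shift
  I1: { [C → * . num] }  — shift
  I2: { [X → ; . Y *], [Y → . ; * b] }  — shift
  I3: { [X → C . num] }  — shift
  I4: { [D' → D .] }  — accept
  I5: { [C → . * num], [C → . X Y b], [C → X . Y b], [D → X . C], [X → . ; Y *], [X → . C num], [Y → . ; * b] }  — shift
  I6: { [X → ; . Y *], [Y → . ; * b], [Y → ; . * b] }  — shift
  I7: { [D → X C .], [X → C . num] }  — shift, reduce
  I8: { [C → X . Y b], [Y → . ; * b] }  — shift
  I9: { [C → X Y . b] }  — shift
  I10: { [C → X Y b .] }  — reduce
  I11: { [Y → ; . * b] }  — shift
  I12: { [Y → ; * . b] }  — shift
  I13: { [Y → ; * b .] }  — reduce
  I14: { [X → C num .] }  — reduce
  I15: { [X → ; Y . *] }  — shift
  I16: { [X → ; Y * .] }  — reduce
  I17: { [C → * num .] }  — reduce

Conflict in state I7:
  Shift-reduce conflict between [D → X C .] and [X → C . num]
So the grammar is NOT LR(0).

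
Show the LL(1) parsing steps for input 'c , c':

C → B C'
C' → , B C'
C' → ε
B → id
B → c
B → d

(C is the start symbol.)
LL(1) parsing maintains a stack (initially the start symbol over $) and the input. At each step: if the stack top is a terminal, match it against the current input token; if it is a non-terminal N, replace it with the RHS of M[N, lookahead] (the unique production whose predict set contains the lookahead).

Stack is shown with the top on the left.

Stack     Input    Action
-------------------------
C $       c , c $  output C → B C'
B C' $    c , c $  output B → c
c C' $    c , c $  match 'c'
C' $      , c $    output C' → , B C'
, B C' $  , c $    match ','
B C' $    c $      output B → c
c C' $    c $      match 'c'
C' $      $        output C' → ε
$         $        accept

The string is accepted.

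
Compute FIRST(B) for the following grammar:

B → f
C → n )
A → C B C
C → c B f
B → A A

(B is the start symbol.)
FIRST sets of the other non-terminals involved (by the same procedure, iterated to a fixed point):
  FIRST(A) = { 'c', 'n' }

From B → f:
  - f is a terminal: add 'f' and stop
From B → A A:
  - A is a non-terminal: add FIRST(A) \ {ε} = { 'c', 'n' }
    A is not nullable, so stop

Collecting: FIRST(B) = { 'c', 'f', 'n' }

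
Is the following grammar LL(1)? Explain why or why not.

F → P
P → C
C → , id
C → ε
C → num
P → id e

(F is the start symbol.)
A grammar is LL(1) if for each non-terminal N with multiple productions, the predict sets of those productions are pairwise disjoint, where PREDICT(N → α) = (FIRST(α) \ {ε}) ∪ (FOLLOW(N) if α ⇒* ε).

Relevant sets:
  FIRST(C) = { ',', 'num', ε }
  FOLLOW(P) = { $ }
  FOLLOW(C) = { $ }

For P:
  PREDICT(P → C) = { $, ',', 'num' }
  PREDICT(P → id e) = { 'id' }
For C:
  PREDICT(C → ',' id) = { ',' }
  PREDICT(C → ε) = { $ }
  PREDICT(C → num) = { 'num' }
F has a single production, so nothing to check there.

All predict sets are disjoint. The grammar IS LL(1).

Answer: Yes, the grammar is LL(1).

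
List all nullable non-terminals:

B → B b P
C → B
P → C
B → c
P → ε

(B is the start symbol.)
A non-terminal is nullable if it can derive ε (the empty string): either it has an ε-production, or it has a production whose right-hand side consists entirely of nullable non-terminals.

ε-productions: P → ε
So P is immediately nullable.
No further non-terminal can be added: every production for the remaining non-terminals contains a terminal or a non-nullable non-terminal.
Nullable = { 'P' }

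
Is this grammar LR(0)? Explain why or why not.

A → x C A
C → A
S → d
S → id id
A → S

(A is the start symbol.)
Augment with A' → A and build the canonical LR(0) collection (I0 = CLOSURE({[A' → . A]}), then GOTO on every symbol after a dot until no new states appear). It has 10 states:
  I0: { [A → . S], [A → . x C A], [A' → . A], [S → . d], [S → . id id] }  — shift
  I1: { [A' → A .] }  — accept
  I2: { [A → S .] }  — reduce
  I3: { [S → d .] }  — reduce
  I4: { [S → id . id] }  — shift
  I5: { [A → . S], [A → . x C A], [A → x . C A], [C → . A], [S → . d], [S → . id id] }  — shift
  I6: { [C → A .] }  — reduce
  I7: { [A → . S], [A → . x C A], [A → x C . A], [S → . d], [S → . id id] }  — shift
  I8: { [A → x C A .] }  — reduce
  I9: { [S → id id .] }  — reduce

Every state is either a pure shift/goto state or contains exactly one complete item and nothing to shift — no conflicts. The grammar is LR(0).

Answer: Yes, the grammar is LR(0)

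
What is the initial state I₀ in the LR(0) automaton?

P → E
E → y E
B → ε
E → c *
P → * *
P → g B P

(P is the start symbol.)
First, augment the grammar with P' → P
I₀ = CLOSURE({ [P' → . P] }):
  [P' → . P] has the dot before P: add [P → . E], [P → . * *], [P → . g B P]
  [P → . E] has the dot before E: add [E → . y E], [E → . c *]
No further items can be added.

I₀ = { [E → . c *], [E → . y E], [P → . * *], [P → . E], [P → . g B P], [P' → . P] }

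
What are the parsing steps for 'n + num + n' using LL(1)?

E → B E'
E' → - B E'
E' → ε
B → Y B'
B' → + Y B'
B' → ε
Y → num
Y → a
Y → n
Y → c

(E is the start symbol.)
Stack is shown with the top on the left.

Stack        Input          Action
----------------------------------
E $          n + num + n $  output E → B E'
B E' $       n + num + n $  output B → Y B'
Y B' E' $    n + num + n $  output Y → n
n B' E' $    n + num + n $  match 'n'
B' E' $      + num + n $    output B' → + Y B'
+ Y B' E' $  + num + n $    match '+'
Y B' E' $    num + n $      output Y → num
num B' E' $  num + n $      match 'num'
B' E' $      + n $          output B' → + Y B'
+ Y B' E' $  + n $          match '+'
Y B' E' $    n $            output Y → n
n B' E' $    n $            match 'n'
B' E' $      $              output B' → ε
E' $         $              output E' → ε
$            $              accept

The string is accepted.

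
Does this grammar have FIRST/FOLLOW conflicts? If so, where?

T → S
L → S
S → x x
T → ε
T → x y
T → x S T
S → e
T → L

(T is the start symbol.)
No FIRST/FOLLOW conflicts.

A FIRST/FOLLOW conflict occurs when a non-terminal N has a nullable alternative N → β (β ⇒* ε) and another alternative N → α with FIRST(α) ∩ FOLLOW(N) ≠ ∅: on such a lookahead the parser cannot decide between expanding α and letting N vanish via β.

Nullable non-terminals: T.
FIRST sets used below: FIRST(S) = { 'e', 'x' }, FIRST(L) = { 'e', 'x' }

T: nullable alternative(s) T → ε; FOLLOW(T) = { $ }
  T → S: FIRST \ {ε} = { 'e', 'x' } — disjoint from FOLLOW(T)
  T → ε: FIRST \ {ε} = { } — this is the only nullable alternative, skip
  T → x y: FIRST \ {ε} = { 'x' } — disjoint from FOLLOW(T)
  T → x S T: FIRST \ {ε} = { 'x' } — disjoint from FOLLOW(T)
  T → L: FIRST \ {ε} = { 'e', 'x' } — disjoint from FOLLOW(T)

L, S have no nullable alternative, so no FIRST/FOLLOW check is needed there.

No FIRST/FOLLOW conflicts found.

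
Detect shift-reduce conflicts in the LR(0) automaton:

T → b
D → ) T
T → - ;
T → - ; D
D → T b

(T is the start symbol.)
A shift-reduce conflict occurs when an LR(0) state has both:
  - a complete (reduce) item [A → α .] (dot at the end), and
  - a shift item [B → β . c γ] (dot before a terminal).

Augment with T' → T and build the canonical LR(0) collection (I0 = CLOSURE({[T' → . T]}), then GOTO on every symbol after a dot until no new states appear). It has 10 states:
  I0: { [T → . - ; D], [T → . - ;], [T → . b], [T' → . T] }  — shift
  I1: { [T → - . ; D], [T → - . ;] }  — shift
  I2: { [T' → T .] }  — accept
  I3: { [T → b .] }  — reduce
  I4: { [D → . ) T], [D → . T b], [T → - ; . D], [T → - ; .], [T → . - ; D], [T → . - ;], [T → . b] }  — shift, reduce
  I5: { [D → ) . T], [T → . - ; D], [T → . - ;], [T → . b] }  — shift
  I6: { [T → - ; D .] }  — reduce
  I7: { [D → T . b] }  — shift
  I8: { [D → T b .] }  — reduce
  I9: { [D → ) T .] }  — reduce

I4 contains reduce item [T → - ; .] and shift items [D → . ) T], [T → . - ;], [T → . - ; D], [T → . b] — shift-reduce conflict.

Answer: Yes — I4: [T → - ; .] vs [D → . ) T]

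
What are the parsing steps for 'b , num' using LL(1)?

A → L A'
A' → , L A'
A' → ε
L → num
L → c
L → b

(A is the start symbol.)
Stack is shown with the top on the left.

Stack     Input      Action
---------------------------
A $       b , num $  output A → L A'
L A' $    b , num $  output L → b
b A' $    b , num $  match 'b'
A' $      , num $    output A' → , L A'
, L A' $  , num $    match ','
L A' $    num $      output L → num
num A' $  num $      match 'num'
A' $      $          output A' → ε
$         $          accept

The string is accepted.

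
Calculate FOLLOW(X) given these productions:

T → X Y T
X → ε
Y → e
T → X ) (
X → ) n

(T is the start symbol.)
In T → X Y T: X is followed by Y T, add FIRST(Y T) \ {ε} = { 'e' }
In T → X ) (: X is followed by ')' '(', add FIRST(')' '(') \ {ε} = { ')' }

Taking the union: FOLLOW(X) = { ')', 'e' }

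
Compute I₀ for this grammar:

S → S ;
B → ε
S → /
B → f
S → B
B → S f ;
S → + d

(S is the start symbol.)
{ [B → . S f ;], [B → . f], [B → .], [S → . + d], [S → . /], [S → . B], [S → . S ;], [S' → . S] }

First, augment the grammar with S' → S
I₀ = CLOSURE({ [S' → . S] }):
  [S' → . S] has the dot before S: add [S → . S ;], [S → . /], [S → . B], [S → . + d]
  [S → . B] has the dot before B: add [B → .], [B → . f], [B → . S f ;]
No further items can be added.

I₀ = { [B → . S f ;], [B → . f], [B → .], [S → . + d], [S → . /], [S → . B], [S → . S ;], [S' → . S] }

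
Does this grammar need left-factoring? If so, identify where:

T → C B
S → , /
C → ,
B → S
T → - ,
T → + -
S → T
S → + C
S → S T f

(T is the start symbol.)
No, left-factoring is not needed

Left-factoring is needed when two productions for the same non-terminal
share a common prefix on the right-hand side.

Productions for T:
  T → C B
  T → - ,
  T → + -
Productions for S:
  S → , /
  S → T
  S → + C
  S → S T f

No common prefixes found.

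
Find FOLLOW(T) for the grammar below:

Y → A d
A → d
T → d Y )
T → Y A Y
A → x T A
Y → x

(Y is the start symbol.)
To compute FOLLOW(T), find every occurrence of T on a right-hand side N → α T β: add FIRST(β) \ {ε}, and if β is empty or nullable also add FOLLOW(N). Iterate to a fixed point.

In A → x T A: T is followed by A, add FIRST(A) \ {ε} = { 'd', 'x' }

Taking the union: FOLLOW(T) = { 'd', 'x' }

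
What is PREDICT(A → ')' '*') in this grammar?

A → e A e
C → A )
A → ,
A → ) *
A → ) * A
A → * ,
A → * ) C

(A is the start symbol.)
{ ')' }

PREDICT(A → ')' '*') = (FIRST(RHS) \ {ε}) ∪ (FOLLOW(A) if ε ∈ FIRST(RHS), i.e. RHS ⇒* ε)
FIRST(')' '*') = { ')' }
ε ∉ FIRST(')' '*'), so FOLLOW(A) is not added.
PREDICT(A → ')' '*') = { ')' }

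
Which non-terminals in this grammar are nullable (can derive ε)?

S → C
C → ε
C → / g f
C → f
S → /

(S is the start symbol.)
{ 'C', 'S' }

A non-terminal is nullable if it can derive ε (the empty string): either it has an ε-production, or it has a production whose right-hand side consists entirely of nullable non-terminals.

ε-productions: C → ε
So C is immediately nullable.
S → C: every symbol on the right is nullable, so S is nullable too.
Every non-terminal is now nullable.
Nullable = { 'C', 'S' }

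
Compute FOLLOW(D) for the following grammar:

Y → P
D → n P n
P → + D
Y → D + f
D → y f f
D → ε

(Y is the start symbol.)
In P → + D: D is at the end, add FOLLOW(P)
In Y → D + f: D is followed by '+' f, add FIRST('+' f) \ {ε} = { '+' }

The FOLLOW sets referred to above (computed the same way, to a fixed point):
  FOLLOW(P) = { $, 'n' }

Taking the union: FOLLOW(D) = { $, '+', 'n' }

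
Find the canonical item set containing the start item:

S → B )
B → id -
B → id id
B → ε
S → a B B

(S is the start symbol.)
First, augment the grammar with S' → S
I₀ = CLOSURE({ [S' → . S] }):
  [S' → . S] has the dot before S: add [S → . B )], [S → . a B B]
  [S → . B )] has the dot before B: add [B → . id -], [B → . id id], [B → .]
No further items can be added.

I₀ = { [B → . id -], [B → . id id], [B → .], [S → . B )], [S → . a B B], [S' → . S] }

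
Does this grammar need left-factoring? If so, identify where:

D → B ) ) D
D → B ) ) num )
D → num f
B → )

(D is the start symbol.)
Yes, D has productions with common prefix 'B ) )'

Left-factoring is needed when two productions for the same non-terminal
share a common prefix on the right-hand side.

Productions for D:
  D → B ) ) D
  D → B ) ) num )
  D → num f

Found common prefix 'B ) )' in productions for D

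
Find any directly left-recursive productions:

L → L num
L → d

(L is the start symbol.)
Yes, L is left-recursive

Direct left recursion occurs when N → N α for some non-terminal N (the right-hand side begins with the left-hand side itself).

L → L num: LEFT RECURSIVE (starts with L)
L → d: starts with d

The grammar has direct left recursion on: L.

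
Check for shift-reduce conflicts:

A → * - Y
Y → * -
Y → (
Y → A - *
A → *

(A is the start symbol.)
Yes — I1: [A → * .] vs [A → * . - Y]; I5: [A → * .] vs [A → * . - Y]; I10: [Y → * - .] vs [A → . *]

Augment with A' → A and build the canonical LR(0) collection (I0 = CLOSURE({[A' → . A]}), then GOTO on every symbol after a dot until no new states appear). It has 11 states:
  I0: { [A → . * - Y], [A → . *], [A' → . A] }  — shift
  I1: { [A → * . - Y], [A → * .] }  — shift, reduce
  I2: { [A' → A .] }  — accept
  I3: { [A → * - . Y], [A → . * - Y], [A → . *], [Y → . (], [Y → . * -], [Y → . A - *] }  — shift
  I4: { [Y → ( .] }  — reduce
  I5: { [A → * . - Y], [A → * .], [Y → * . -] }  — shift, reduce
  I6: { [Y → A . - *] }  — shift
  I7: { [A → * - Y .] }  — reduce
  I8: { [Y → A - . *] }  — shift
  I9: { [Y → A - * .] }  — reduce
  I10: { [A → * - . Y], [A → . * - Y], [A → . *], [Y → * - .], [Y → . (], [Y → . * -], [Y → . A - *] }  — shift, reduce

I1 contains reduce item [A → * .] and shift item [A → * . - Y] — shift-reduce conflict.
I5 contains reduce item [A → * .] and shift items [A → * . - Y], [Y → * . -] — shift-reduce conflict.
I10 contains reduce item [Y → * - .] and shift items [A → . *], [A → . * - Y], [Y → . (], [Y → . * -] — shift-reduce conflict.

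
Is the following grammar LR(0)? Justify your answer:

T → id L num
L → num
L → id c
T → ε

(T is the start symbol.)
No. Shift-reduce conflict between [T → .] and [T → . id L num]

A grammar is LR(0) if no state in the canonical LR(0) collection has:
  - both a shift item (dot before a terminal) and a complete item (shift-reduce conflict), or
  - two or more complete items (reduce-reduce conflict; the accept item [T' → T .] counts as a complete item here).

Augment with T' → T and build the canonical LR(0) collection (I0 = CLOSURE({[T' → . T]}), then GOTO on every symbol after a dot until no new states appear). It has 8 states:
  I0: { [T → . id L num], [T → .], [T' → . T] }  — shift, reduce
  I1: { [T' → T .] }  — accept
  I2: { [L → . id c], [L → . num], [T → id . L num] }  — shift
  I3: { [T → id L . num] }  — shift
  I4: { [L → id . c] }  — shift
  I5: { [L → num .] }  — reduce
  I6: { [L → id c .] }  — reduce
  I7: { [T → id L num .] }  — reduce

Conflict in state I0:
  Shift-reduce conflict between [T → .] and [T → . id L num]
So the grammar is NOT LR(0).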